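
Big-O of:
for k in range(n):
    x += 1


Per nesting level: O(n) = O(n)
Complexity: O(n)


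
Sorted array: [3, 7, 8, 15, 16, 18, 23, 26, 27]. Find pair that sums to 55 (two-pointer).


Two pointers: lo=0, hi=8
No pair sums to 55


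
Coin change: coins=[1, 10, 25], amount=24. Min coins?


dp[0]=0; dp[i]=1+min(dp[i-c] for c in coins)
...dp[19]=10, dp[20]=2, dp[21]=3, dp[22]=4, dp[23]=5, dp[24]=6
Minimum coins for 24 = 6


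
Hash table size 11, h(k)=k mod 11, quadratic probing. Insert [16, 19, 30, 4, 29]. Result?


Insertions: 16->slot 5; 19->slot 8; 30->slot 9; 4->slot 4; 29->slot 7
Table: [None, None, None, None, 4, 16, None, 29, 19, 30, None]


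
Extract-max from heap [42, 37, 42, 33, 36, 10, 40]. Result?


Max = 42
Replace root with last, heapify down
Resulting heap: [42, 37, 40, 33, 36, 10]


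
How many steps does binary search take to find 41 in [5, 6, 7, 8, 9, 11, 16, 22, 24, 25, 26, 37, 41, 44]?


Search for 41:
[0,13] mid=6 arr[6]=16
[7,13] mid=10 arr[10]=26
[11,13] mid=12 arr[12]=41
Total: 3 comparisons


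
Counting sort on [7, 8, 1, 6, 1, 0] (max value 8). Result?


Count array: [1, 2, 0, 0, 0, 0, 1, 1, 1]
Reconstruct: [0, 1, 1, 6, 7, 8]


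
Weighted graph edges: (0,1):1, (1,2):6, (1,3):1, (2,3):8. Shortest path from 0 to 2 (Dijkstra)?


Dijkstra from 0:
Distances: {0: 0, 1: 1, 2: 7, 3: 2}
Shortest distance to 2 = 7, path = [0, 1, 2]


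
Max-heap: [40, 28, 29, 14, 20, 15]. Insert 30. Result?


Append 30: [40, 28, 29, 14, 20, 15, 30]
Bubble up: swap idx 6(30) with idx 2(29)
Result: [40, 28, 30, 14, 20, 15, 29]


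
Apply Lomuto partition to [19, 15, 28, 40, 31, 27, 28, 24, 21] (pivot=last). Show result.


Elements <= 21 go left of pivot.
Result: [19, 15, 21, 40, 31, 27, 28, 24, 28], pivot at index 2


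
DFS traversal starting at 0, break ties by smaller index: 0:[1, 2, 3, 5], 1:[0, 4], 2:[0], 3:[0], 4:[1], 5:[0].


DFS stack-based: start with [0]
Visit order: [0, 1, 4, 2, 3, 5]


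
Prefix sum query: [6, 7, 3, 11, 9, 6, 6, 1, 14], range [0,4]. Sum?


Prefix sums: [0, 6, 13, 16, 27, 36, 42, 48, 49, 63]
Sum[0..4] = prefix[5] - prefix[0] = 36 - 0 = 36


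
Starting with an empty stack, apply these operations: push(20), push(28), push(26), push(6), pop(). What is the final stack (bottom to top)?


push(20) -> [20]
push(28) -> [20, 28]
push(26) -> [20, 28, 26]
push(6) -> [20, 28, 26, 6]
pop() returns 6 -> [20, 28, 26]
Final stack (bottom to top): [20, 28, 26]


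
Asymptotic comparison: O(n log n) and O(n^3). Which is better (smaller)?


linearithmic grows slower than cubic
O(n log n) is asymptotically smaller; O(n^3) grows faster


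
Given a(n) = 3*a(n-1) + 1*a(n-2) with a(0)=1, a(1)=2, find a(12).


Build bottom-up:
...a(10)=98644, a(11)=325799, a(12)=3*325799+1*98644=1076041


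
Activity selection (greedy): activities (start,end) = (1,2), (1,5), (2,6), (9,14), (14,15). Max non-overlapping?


Greedy: pick earliest-ending, then skip overlaps.
Selected (4 activities): [(1, 2), (2, 6), (9, 14), (14, 15)]


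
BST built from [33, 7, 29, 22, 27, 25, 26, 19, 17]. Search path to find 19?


BST root = 33
Search for 19: compare at each node
Path: [33, 7, 29, 22, 19]


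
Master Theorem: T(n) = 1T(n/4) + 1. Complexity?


a=1, b=4, c=0. log_4(1)=0 = c=0. Case 2: O(n^c log n) = O(log n)
Complexity: O(log n)


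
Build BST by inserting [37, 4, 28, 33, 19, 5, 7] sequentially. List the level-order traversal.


Root = 37; build tree by BST insertion.
Level-Order traversal: [37, 4, 28, 19, 33, 5, 7]


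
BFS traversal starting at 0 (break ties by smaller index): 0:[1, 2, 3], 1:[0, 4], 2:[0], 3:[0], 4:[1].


BFS queue: start with [0]
Visit order: [0, 1, 2, 3, 4]


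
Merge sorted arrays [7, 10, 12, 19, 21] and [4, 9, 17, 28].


Compare heads, take smaller each step.
Merged: [4, 7, 9, 10, 12, 17, 19, 21, 28]


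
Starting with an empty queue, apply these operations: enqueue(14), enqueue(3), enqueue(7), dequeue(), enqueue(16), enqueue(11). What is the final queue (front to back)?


enqueue(14) -> [14]
enqueue(3) -> [14, 3]
enqueue(7) -> [14, 3, 7]
dequeue() returns 14 -> [3, 7]
enqueue(16) -> [3, 7, 16]
enqueue(11) -> [3, 7, 16, 11]
Final queue (front to back): [3, 7, 16, 11]


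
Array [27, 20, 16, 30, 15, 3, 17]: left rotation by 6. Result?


Left rotate by 6: [17, 27, 20, 16, 30, 15, 3]


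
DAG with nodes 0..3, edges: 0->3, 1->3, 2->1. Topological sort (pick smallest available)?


Kahn's algorithm, process smallest node first
Order: [0, 2, 1, 3]


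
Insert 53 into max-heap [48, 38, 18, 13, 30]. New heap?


Append 53: [48, 38, 18, 13, 30, 53]
Bubble up: swap idx 5(53) with idx 2(18); swap idx 2(53) with idx 0(48)
Result: [53, 38, 48, 13, 30, 18]


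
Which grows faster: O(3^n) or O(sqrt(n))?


sublinear grows slower than exponential (base 3)
O(sqrt(n)) is asymptotically smaller; O(3^n) grows faster


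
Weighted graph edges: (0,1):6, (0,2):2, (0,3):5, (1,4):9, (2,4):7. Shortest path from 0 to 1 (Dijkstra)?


Dijkstra from 0:
Distances: {0: 0, 1: 6, 2: 2, 3: 5, 4: 9}
Shortest distance to 1 = 6, path = [0, 1]


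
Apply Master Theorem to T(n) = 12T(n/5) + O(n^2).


a=12, b=5, c=2. log_5(12)=1.544 < c=2. Case 3: O(n^c) = O(n^2)
Complexity: O(n^2)


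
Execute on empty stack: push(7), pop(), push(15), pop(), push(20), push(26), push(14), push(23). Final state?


push(7) -> [7]
pop() returns 7 -> []
push(15) -> [15]
pop() returns 15 -> []
push(20) -> [20]
push(26) -> [20, 26]
push(14) -> [20, 26, 14]
push(23) -> [20, 26, 14, 23]
Final stack (bottom to top): [20, 26, 14, 23]


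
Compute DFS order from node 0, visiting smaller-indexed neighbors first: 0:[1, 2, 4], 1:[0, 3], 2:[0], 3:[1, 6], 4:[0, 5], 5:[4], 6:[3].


DFS stack-based: start with [0]
Visit order: [0, 1, 3, 6, 2, 4, 5]


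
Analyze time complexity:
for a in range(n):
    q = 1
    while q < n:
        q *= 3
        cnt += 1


Per nesting level: O(n) * O(log n) = O(n log n)
Complexity: O(n log n)


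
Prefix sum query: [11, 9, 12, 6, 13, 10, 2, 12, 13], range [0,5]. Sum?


Prefix sums: [0, 11, 20, 32, 38, 51, 61, 63, 75, 88]
Sum[0..5] = prefix[6] - prefix[0] = 61 - 0 = 61


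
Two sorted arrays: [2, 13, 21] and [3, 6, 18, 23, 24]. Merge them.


Compare heads, take smaller each step.
Merged: [2, 3, 6, 13, 18, 21, 23, 24]


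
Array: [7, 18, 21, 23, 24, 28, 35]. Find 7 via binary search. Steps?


Search for 7:
[0,6] mid=3 arr[3]=23
[0,2] mid=1 arr[1]=18
[0,0] mid=0 arr[0]=7
Total: 3 comparisons


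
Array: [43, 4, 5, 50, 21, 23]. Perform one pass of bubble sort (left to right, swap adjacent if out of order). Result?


After one pass: [4, 5, 43, 21, 23, 50]


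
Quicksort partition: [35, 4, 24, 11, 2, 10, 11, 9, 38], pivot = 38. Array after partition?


Elements <= 38 go left of pivot.
Result: [35, 4, 24, 11, 2, 10, 11, 9, 38], pivot at index 8


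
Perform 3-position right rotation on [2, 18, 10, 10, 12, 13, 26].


Right rotate by 3: [12, 13, 26, 2, 18, 10, 10]


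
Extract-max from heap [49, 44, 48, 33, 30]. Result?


Max = 49
Replace root with last, heapify down
Resulting heap: [48, 44, 30, 33]


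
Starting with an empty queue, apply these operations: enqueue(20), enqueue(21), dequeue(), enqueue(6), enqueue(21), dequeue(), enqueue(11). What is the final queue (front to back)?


enqueue(20) -> [20]
enqueue(21) -> [20, 21]
dequeue() returns 20 -> [21]
enqueue(6) -> [21, 6]
enqueue(21) -> [21, 6, 21]
dequeue() returns 21 -> [6, 21]
enqueue(11) -> [6, 21, 11]
Final queue (front to back): [6, 21, 11]


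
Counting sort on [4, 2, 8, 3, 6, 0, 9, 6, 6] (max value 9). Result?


Count array: [1, 0, 1, 1, 1, 0, 3, 0, 1, 1]
Reconstruct: [0, 2, 3, 4, 6, 6, 6, 8, 9]


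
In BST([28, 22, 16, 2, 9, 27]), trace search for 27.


BST root = 28
Search for 27: compare at each node
Path: [28, 22, 27]


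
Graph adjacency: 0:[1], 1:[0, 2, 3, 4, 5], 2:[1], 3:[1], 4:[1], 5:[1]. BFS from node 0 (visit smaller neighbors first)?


BFS queue: start with [0]
Visit order: [0, 1, 2, 3, 4, 5]


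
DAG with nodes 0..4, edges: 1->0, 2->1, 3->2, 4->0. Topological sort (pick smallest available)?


Kahn's algorithm, process smallest node first
Order: [3, 2, 1, 4, 0]


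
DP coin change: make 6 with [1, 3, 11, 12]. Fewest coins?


dp[0]=0; dp[i]=1+min(dp[i-c] for c in coins)
...dp[1]=1, dp[2]=2, dp[3]=1, dp[4]=2, dp[5]=3, dp[6]=2
Minimum coins for 6 = 2


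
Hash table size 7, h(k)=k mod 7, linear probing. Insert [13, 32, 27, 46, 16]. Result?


Insertions: 13->slot 6; 32->slot 4; 27->slot 0; 46->slot 5; 16->slot 2
Table: [27, None, 16, None, 32, 46, 13]


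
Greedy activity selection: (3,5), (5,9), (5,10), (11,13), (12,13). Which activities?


Greedy: pick earliest-ending, then skip overlaps.
Selected (3 activities): [(3, 5), (5, 9), (11, 13)]


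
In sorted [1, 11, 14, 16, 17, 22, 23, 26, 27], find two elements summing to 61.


Two pointers: lo=0, hi=8
No pair sums to 61


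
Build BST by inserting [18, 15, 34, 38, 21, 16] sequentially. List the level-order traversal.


Root = 18; build tree by BST insertion.
Level-Order traversal: [18, 15, 34, 16, 21, 38]


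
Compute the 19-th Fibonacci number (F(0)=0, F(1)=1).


F(n)=F(n-1)+F(n-2)
...F(17)=1597, F(18)=2584, F(19)=4181


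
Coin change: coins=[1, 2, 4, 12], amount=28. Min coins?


dp[0]=0; dp[i]=1+min(dp[i-c] for c in coins)
...dp[23]=5, dp[24]=2, dp[25]=3, dp[26]=3, dp[27]=4, dp[28]=3
Minimum coins for 28 = 3


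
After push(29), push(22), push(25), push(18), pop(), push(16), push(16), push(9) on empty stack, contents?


push(29) -> [29]
push(22) -> [29, 22]
push(25) -> [29, 22, 25]
push(18) -> [29, 22, 25, 18]
pop() returns 18 -> [29, 22, 25]
push(16) -> [29, 22, 25, 16]
push(16) -> [29, 22, 25, 16, 16]
push(9) -> [29, 22, 25, 16, 16, 9]
Final stack (bottom to top): [29, 22, 25, 16, 16, 9]


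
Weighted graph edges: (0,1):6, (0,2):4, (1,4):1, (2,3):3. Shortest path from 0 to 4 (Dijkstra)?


Dijkstra from 0:
Distances: {0: 0, 1: 6, 2: 4, 3: 7, 4: 7}
Shortest distance to 4 = 7, path = [0, 1, 4]


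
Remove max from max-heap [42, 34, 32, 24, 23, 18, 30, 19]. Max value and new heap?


Max = 42
Replace root with last, heapify down
Resulting heap: [34, 24, 32, 19, 23, 18, 30]


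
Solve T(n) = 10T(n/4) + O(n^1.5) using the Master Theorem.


a=10, b=4, c=1.5. log_4(10)=1.661 > c=1.5. Case 1: O(n^log_b(a)) = O(n^1.661)
Complexity: O(n^1.661)


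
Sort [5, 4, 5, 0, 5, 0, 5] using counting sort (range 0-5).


Count array: [2, 0, 0, 0, 1, 4]
Reconstruct: [0, 0, 4, 5, 5, 5, 5]


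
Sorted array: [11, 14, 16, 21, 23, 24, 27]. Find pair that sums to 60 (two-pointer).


Two pointers: lo=0, hi=6
No pair sums to 60


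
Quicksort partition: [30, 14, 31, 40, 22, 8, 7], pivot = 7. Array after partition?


Elements <= 7 go left of pivot.
Result: [7, 14, 31, 40, 22, 8, 30], pivot at index 0


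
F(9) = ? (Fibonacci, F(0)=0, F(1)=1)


F(n)=F(n-1)+F(n-2)
...F(7)=13, F(8)=21, F(9)=34


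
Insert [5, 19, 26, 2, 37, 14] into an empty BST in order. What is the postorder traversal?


Root = 5; build tree by BST insertion.
Postorder traversal: [2, 14, 37, 26, 19, 5]


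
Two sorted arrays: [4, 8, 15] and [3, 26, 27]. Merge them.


Compare heads, take smaller each step.
Merged: [3, 4, 8, 15, 26, 27]


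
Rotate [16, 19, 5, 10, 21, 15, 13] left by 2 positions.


Left rotate by 2: [5, 10, 21, 15, 13, 16, 19]


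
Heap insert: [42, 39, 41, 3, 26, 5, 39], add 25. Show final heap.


Append 25: [42, 39, 41, 3, 26, 5, 39, 25]
Bubble up: swap idx 7(25) with idx 3(3)
Result: [42, 39, 41, 25, 26, 5, 39, 3]


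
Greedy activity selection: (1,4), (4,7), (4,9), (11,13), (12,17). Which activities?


Greedy: pick earliest-ending, then skip overlaps.
Selected (3 activities): [(1, 4), (4, 7), (11, 13)]


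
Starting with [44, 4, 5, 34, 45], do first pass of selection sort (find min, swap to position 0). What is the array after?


After one pass: [4, 44, 5, 34, 45]


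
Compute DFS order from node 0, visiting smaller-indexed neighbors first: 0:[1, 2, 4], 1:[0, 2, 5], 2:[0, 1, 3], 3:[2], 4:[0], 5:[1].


DFS stack-based: start with [0]
Visit order: [0, 1, 2, 3, 5, 4]


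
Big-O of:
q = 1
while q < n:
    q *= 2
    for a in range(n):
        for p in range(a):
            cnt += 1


Per nesting level: O(log n) * O(n) * O(n) [triangular over a] = O(n^2 log n)
Complexity: O(n^2 log n)


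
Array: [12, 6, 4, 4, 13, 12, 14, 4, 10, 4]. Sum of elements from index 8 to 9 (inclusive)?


Prefix sums: [0, 12, 18, 22, 26, 39, 51, 65, 69, 79, 83]
Sum[8..9] = prefix[10] - prefix[8] = 83 - 69 = 14


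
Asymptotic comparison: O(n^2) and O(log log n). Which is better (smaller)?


double-logarithmic grows slower than quadratic
O(log log n) is asymptotically smaller; O(n^2) grows faster


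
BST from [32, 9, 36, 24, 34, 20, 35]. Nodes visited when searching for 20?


BST root = 32
Search for 20: compare at each node
Path: [32, 9, 24, 20]


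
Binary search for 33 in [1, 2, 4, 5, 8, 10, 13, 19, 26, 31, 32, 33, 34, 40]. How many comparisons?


Search for 33:
[0,13] mid=6 arr[6]=13
[7,13] mid=10 arr[10]=32
[11,13] mid=12 arr[12]=34
[11,11] mid=11 arr[11]=33
Total: 4 comparisons


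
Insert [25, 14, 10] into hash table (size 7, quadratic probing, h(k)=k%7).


Insertions: 25->slot 4; 14->slot 0; 10->slot 3
Table: [14, None, None, 10, 25, None, None]


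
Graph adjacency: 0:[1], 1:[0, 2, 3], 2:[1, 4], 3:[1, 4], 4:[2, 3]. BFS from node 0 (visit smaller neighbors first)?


BFS queue: start with [0]
Visit order: [0, 1, 2, 3, 4]


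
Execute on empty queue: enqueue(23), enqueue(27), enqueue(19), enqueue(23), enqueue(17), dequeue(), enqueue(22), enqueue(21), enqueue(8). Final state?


enqueue(23) -> [23]
enqueue(27) -> [23, 27]
enqueue(19) -> [23, 27, 19]
enqueue(23) -> [23, 27, 19, 23]
enqueue(17) -> [23, 27, 19, 23, 17]
dequeue() returns 23 -> [27, 19, 23, 17]
enqueue(22) -> [27, 19, 23, 17, 22]
enqueue(21) -> [27, 19, 23, 17, 22, 21]
enqueue(8) -> [27, 19, 23, 17, 22, 21, 8]
Final queue (front to back): [27, 19, 23, 17, 22, 21, 8]


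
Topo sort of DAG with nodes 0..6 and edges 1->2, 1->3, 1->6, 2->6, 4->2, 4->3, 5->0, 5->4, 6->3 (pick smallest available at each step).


Kahn's algorithm, process smallest node first
Order: [1, 5, 0, 4, 2, 6, 3]


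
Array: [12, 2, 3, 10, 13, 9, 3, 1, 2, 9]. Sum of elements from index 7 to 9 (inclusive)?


Prefix sums: [0, 12, 14, 17, 27, 40, 49, 52, 53, 55, 64]
Sum[7..9] = prefix[10] - prefix[7] = 64 - 52 = 12


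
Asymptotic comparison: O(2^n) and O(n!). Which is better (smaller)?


exponential grows slower than factorial
O(2^n) is asymptotically smaller; O(n!) grows faster


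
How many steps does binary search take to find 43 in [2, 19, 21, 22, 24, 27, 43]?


Search for 43:
[0,6] mid=3 arr[3]=22
[4,6] mid=5 arr[5]=27
[6,6] mid=6 arr[6]=43
Total: 3 comparisons


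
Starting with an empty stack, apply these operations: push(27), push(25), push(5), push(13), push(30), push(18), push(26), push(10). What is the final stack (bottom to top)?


push(27) -> [27]
push(25) -> [27, 25]
push(5) -> [27, 25, 5]
push(13) -> [27, 25, 5, 13]
push(30) -> [27, 25, 5, 13, 30]
push(18) -> [27, 25, 5, 13, 30, 18]
push(26) -> [27, 25, 5, 13, 30, 18, 26]
push(10) -> [27, 25, 5, 13, 30, 18, 26, 10]
Final stack (bottom to top): [27, 25, 5, 13, 30, 18, 26, 10]


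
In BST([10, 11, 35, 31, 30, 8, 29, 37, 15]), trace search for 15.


BST root = 10
Search for 15: compare at each node
Path: [10, 11, 35, 31, 30, 29, 15]


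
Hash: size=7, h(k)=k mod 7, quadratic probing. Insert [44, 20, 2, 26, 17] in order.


Insertions: 44->slot 2; 20->slot 6; 2->slot 3; 26->slot 5; 17->slot 4
Table: [None, None, 44, 2, 17, 26, 20]


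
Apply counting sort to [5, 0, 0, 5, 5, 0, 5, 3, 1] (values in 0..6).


Count array: [3, 1, 0, 1, 0, 4, 0]
Reconstruct: [0, 0, 0, 1, 3, 5, 5, 5, 5]


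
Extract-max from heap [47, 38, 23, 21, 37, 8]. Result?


Max = 47
Replace root with last, heapify down
Resulting heap: [38, 37, 23, 21, 8]


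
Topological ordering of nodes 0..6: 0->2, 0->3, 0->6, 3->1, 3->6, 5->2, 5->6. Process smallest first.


Kahn's algorithm, process smallest node first
Order: [0, 3, 1, 4, 5, 2, 6]


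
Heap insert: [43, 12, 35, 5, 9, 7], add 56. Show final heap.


Append 56: [43, 12, 35, 5, 9, 7, 56]
Bubble up: swap idx 6(56) with idx 2(35); swap idx 2(56) with idx 0(43)
Result: [56, 12, 43, 5, 9, 7, 35]


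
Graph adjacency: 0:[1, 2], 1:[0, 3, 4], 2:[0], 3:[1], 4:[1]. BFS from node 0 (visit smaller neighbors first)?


BFS queue: start with [0]
Visit order: [0, 1, 2, 3, 4]


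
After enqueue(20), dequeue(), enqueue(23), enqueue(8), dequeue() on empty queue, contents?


enqueue(20) -> [20]
dequeue() returns 20 -> []
enqueue(23) -> [23]
enqueue(8) -> [23, 8]
dequeue() returns 23 -> [8]
Final queue (front to back): [8]


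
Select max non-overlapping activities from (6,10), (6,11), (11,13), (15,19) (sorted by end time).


Greedy: pick earliest-ending, then skip overlaps.
Selected (3 activities): [(6, 10), (11, 13), (15, 19)]


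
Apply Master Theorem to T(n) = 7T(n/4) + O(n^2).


a=7, b=4, c=2. log_4(7)=1.404 < c=2. Case 3: O(n^c) = O(n^2)
Complexity: O(n^2)


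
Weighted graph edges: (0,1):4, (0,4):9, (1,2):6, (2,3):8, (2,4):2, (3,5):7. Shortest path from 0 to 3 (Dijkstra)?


Dijkstra from 0:
Distances: {0: 0, 1: 4, 2: 10, 3: 18, 4: 9, 5: 25}
Shortest distance to 3 = 18, path = [0, 1, 2, 3]


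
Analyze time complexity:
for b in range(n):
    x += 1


Per nesting level: O(n) = O(n)
Complexity: O(n)


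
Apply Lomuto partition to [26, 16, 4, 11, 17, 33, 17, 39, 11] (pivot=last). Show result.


Elements <= 11 go left of pivot.
Result: [4, 11, 11, 16, 17, 33, 17, 39, 26], pivot at index 2


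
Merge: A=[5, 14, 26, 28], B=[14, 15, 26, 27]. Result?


Compare heads, take smaller each step.
Merged: [5, 14, 14, 15, 26, 26, 27, 28]


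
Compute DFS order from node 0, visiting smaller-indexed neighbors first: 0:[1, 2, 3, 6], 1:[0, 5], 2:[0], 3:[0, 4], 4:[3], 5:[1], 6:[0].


DFS stack-based: start with [0]
Visit order: [0, 1, 5, 2, 3, 4, 6]


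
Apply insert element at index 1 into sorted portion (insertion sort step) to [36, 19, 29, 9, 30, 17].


After one pass: [19, 36, 29, 9, 30, 17]


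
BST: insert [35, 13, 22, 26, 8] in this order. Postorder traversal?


Root = 35; build tree by BST insertion.
Postorder traversal: [8, 26, 22, 13, 35]


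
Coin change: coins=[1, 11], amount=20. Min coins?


dp[0]=0; dp[i]=1+min(dp[i-c] for c in coins)
...dp[15]=5, dp[16]=6, dp[17]=7, dp[18]=8, dp[19]=9, dp[20]=10
Minimum coins for 20 = 10


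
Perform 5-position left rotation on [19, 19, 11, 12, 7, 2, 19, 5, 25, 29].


Left rotate by 5: [2, 19, 5, 25, 29, 19, 19, 11, 12, 7]


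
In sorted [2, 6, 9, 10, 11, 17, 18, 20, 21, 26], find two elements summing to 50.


Two pointers: lo=0, hi=9
No pair sums to 50


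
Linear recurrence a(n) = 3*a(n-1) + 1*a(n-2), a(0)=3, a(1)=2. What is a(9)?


Build bottom-up:
...a(7)=3458, a(8)=11421, a(9)=3*11421+1*3458=37721


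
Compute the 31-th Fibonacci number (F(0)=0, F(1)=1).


F(n)=F(n-1)+F(n-2)
...F(29)=514229, F(30)=832040, F(31)=1346269


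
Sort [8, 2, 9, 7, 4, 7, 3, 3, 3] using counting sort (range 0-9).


Count array: [0, 0, 1, 3, 1, 0, 0, 2, 1, 1]
Reconstruct: [2, 3, 3, 3, 4, 7, 7, 8, 9]


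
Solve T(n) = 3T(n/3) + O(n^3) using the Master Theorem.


a=3, b=3, c=3. log_3(3)=1 < c=3. Case 3: O(n^c) = O(n^3)
Complexity: O(n^3)


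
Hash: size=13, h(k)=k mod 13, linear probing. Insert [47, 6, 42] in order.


Insertions: 47->slot 8; 6->slot 6; 42->slot 3
Table: [None, None, None, 42, None, None, 6, None, 47, None, None, None, None]


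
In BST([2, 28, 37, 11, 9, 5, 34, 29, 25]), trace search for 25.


BST root = 2
Search for 25: compare at each node
Path: [2, 28, 11, 25]


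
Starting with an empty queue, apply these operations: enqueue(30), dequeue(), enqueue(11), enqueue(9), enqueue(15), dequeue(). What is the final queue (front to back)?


enqueue(30) -> [30]
dequeue() returns 30 -> []
enqueue(11) -> [11]
enqueue(9) -> [11, 9]
enqueue(15) -> [11, 9, 15]
dequeue() returns 11 -> [9, 15]
Final queue (front to back): [9, 15]


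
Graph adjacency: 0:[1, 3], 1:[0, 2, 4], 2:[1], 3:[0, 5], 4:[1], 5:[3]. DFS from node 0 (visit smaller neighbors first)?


DFS stack-based: start with [0]
Visit order: [0, 1, 2, 4, 3, 5]


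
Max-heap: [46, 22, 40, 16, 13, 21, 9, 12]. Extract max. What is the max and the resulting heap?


Max = 46
Replace root with last, heapify down
Resulting heap: [40, 22, 21, 16, 13, 12, 9]


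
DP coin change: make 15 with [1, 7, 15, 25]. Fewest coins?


dp[0]=0; dp[i]=1+min(dp[i-c] for c in coins)
...dp[10]=4, dp[11]=5, dp[12]=6, dp[13]=7, dp[14]=2, dp[15]=1
Minimum coins for 15 = 1


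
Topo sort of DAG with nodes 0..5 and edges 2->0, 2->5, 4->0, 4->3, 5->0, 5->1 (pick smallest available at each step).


Kahn's algorithm, process smallest node first
Order: [2, 4, 3, 5, 0, 1]


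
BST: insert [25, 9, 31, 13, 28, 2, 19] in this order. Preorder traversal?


Root = 25; build tree by BST insertion.
Preorder traversal: [25, 9, 2, 13, 19, 31, 28]


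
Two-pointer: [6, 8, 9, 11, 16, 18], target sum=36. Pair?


Two pointers: lo=0, hi=5
No pair sums to 36


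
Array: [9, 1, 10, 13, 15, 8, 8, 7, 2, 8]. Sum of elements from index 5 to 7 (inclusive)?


Prefix sums: [0, 9, 10, 20, 33, 48, 56, 64, 71, 73, 81]
Sum[5..7] = prefix[8] - prefix[5] = 71 - 48 = 23


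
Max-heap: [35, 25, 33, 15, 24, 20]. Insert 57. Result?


Append 57: [35, 25, 33, 15, 24, 20, 57]
Bubble up: swap idx 6(57) with idx 2(33); swap idx 2(57) with idx 0(35)
Result: [57, 25, 35, 15, 24, 20, 33]


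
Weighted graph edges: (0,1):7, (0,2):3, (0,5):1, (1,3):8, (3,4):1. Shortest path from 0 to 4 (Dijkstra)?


Dijkstra from 0:
Distances: {0: 0, 1: 7, 2: 3, 3: 15, 4: 16, 5: 1}
Shortest distance to 4 = 16, path = [0, 1, 3, 4]


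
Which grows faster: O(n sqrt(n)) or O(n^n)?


n^1.5 grows slower than n^n
O(n sqrt(n)) is asymptotically smaller; O(n^n) grows faster


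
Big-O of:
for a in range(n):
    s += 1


Per nesting level: O(n) = O(n)
Complexity: O(n)


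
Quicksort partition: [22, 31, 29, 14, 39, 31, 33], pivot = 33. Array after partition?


Elements <= 33 go left of pivot.
Result: [22, 31, 29, 14, 31, 33, 39], pivot at index 5


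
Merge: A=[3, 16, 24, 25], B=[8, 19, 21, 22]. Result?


Compare heads, take smaller each step.
Merged: [3, 8, 16, 19, 21, 22, 24, 25]


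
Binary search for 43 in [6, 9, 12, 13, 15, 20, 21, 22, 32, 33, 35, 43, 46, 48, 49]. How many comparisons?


Search for 43:
[0,14] mid=7 arr[7]=22
[8,14] mid=11 arr[11]=43
Total: 2 comparisons


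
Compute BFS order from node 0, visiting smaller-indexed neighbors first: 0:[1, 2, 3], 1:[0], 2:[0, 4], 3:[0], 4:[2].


BFS queue: start with [0]
Visit order: [0, 1, 2, 3, 4]


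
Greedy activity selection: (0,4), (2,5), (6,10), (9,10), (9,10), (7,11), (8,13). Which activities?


Greedy: pick earliest-ending, then skip overlaps.
Selected (2 activities): [(0, 4), (6, 10)]


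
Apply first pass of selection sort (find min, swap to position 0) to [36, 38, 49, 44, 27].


After one pass: [27, 38, 49, 44, 36]


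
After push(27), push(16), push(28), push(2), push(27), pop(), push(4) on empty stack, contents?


push(27) -> [27]
push(16) -> [27, 16]
push(28) -> [27, 16, 28]
push(2) -> [27, 16, 28, 2]
push(27) -> [27, 16, 28, 2, 27]
pop() returns 27 -> [27, 16, 28, 2]
push(4) -> [27, 16, 28, 2, 4]
Final stack (bottom to top): [27, 16, 28, 2, 4]


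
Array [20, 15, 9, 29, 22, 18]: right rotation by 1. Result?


Right rotate by 1: [18, 20, 15, 9, 29, 22]


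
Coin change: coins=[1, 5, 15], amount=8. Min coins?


dp[0]=0; dp[i]=1+min(dp[i-c] for c in coins)
...dp[3]=3, dp[4]=4, dp[5]=1, dp[6]=2, dp[7]=3, dp[8]=4
Minimum coins for 8 = 4


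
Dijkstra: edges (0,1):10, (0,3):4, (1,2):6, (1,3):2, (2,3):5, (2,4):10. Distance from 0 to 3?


Dijkstra from 0:
Distances: {0: 0, 1: 6, 2: 9, 3: 4, 4: 19}
Shortest distance to 3 = 4, path = [0, 3]


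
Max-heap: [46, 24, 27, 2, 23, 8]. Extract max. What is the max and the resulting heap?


Max = 46
Replace root with last, heapify down
Resulting heap: [27, 24, 8, 2, 23]


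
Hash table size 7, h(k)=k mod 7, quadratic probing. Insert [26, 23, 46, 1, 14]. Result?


Insertions: 26->slot 5; 23->slot 2; 46->slot 4; 1->slot 1; 14->slot 0
Table: [14, 1, 23, None, 46, 26, None]


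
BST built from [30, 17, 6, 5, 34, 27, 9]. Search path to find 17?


BST root = 30
Search for 17: compare at each node
Path: [30, 17]


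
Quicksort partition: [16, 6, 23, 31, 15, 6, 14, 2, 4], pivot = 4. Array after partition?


Elements <= 4 go left of pivot.
Result: [2, 4, 23, 31, 15, 6, 14, 16, 6], pivot at index 1


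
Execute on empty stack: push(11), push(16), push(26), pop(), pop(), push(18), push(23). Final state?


push(11) -> [11]
push(16) -> [11, 16]
push(26) -> [11, 16, 26]
pop() returns 26 -> [11, 16]
pop() returns 16 -> [11]
push(18) -> [11, 18]
push(23) -> [11, 18, 23]
Final stack (bottom to top): [11, 18, 23]


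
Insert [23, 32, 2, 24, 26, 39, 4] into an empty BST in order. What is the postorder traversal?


Root = 23; build tree by BST insertion.
Postorder traversal: [4, 2, 26, 24, 39, 32, 23]


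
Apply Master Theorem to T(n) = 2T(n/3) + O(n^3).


a=2, b=3, c=3. log_3(2)=0.631 < c=3. Case 3: O(n^c) = O(n^3)
Complexity: O(n^3)


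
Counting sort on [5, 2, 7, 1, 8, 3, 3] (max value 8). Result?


Count array: [0, 1, 1, 2, 0, 1, 0, 1, 1]
Reconstruct: [1, 2, 3, 3, 5, 7, 8]


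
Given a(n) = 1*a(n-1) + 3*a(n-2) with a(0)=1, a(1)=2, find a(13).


Build bottom-up:
...a(11)=8843, a(12)=20369, a(13)=1*20369+3*8843=46898


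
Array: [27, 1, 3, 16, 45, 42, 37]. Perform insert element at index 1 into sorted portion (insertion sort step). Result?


After one pass: [1, 27, 3, 16, 45, 42, 37]


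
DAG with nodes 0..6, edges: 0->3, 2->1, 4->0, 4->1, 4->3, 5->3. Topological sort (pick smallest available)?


Kahn's algorithm, process smallest node first
Order: [2, 4, 0, 1, 5, 3, 6]


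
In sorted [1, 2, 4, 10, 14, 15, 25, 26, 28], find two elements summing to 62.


Two pointers: lo=0, hi=8
No pair sums to 62


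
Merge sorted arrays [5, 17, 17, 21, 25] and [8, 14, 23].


Compare heads, take smaller each step.
Merged: [5, 8, 14, 17, 17, 21, 23, 25]


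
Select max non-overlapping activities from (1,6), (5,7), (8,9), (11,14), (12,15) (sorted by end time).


Greedy: pick earliest-ending, then skip overlaps.
Selected (3 activities): [(1, 6), (8, 9), (11, 14)]


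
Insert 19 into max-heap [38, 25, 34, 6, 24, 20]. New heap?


Append 19: [38, 25, 34, 6, 24, 20, 19]
Bubble up: no swaps needed
Result: [38, 25, 34, 6, 24, 20, 19]


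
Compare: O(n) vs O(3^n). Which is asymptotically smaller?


linear grows slower than exponential (base 3)
O(n) is asymptotically smaller; O(3^n) grows faster


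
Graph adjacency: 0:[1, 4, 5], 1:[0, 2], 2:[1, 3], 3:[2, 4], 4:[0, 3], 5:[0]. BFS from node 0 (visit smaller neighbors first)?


BFS queue: start with [0]
Visit order: [0, 1, 4, 5, 2, 3]


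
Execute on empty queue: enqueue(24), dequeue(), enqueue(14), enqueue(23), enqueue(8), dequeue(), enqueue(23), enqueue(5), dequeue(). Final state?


enqueue(24) -> [24]
dequeue() returns 24 -> []
enqueue(14) -> [14]
enqueue(23) -> [14, 23]
enqueue(8) -> [14, 23, 8]
dequeue() returns 14 -> [23, 8]
enqueue(23) -> [23, 8, 23]
enqueue(5) -> [23, 8, 23, 5]
dequeue() returns 23 -> [8, 23, 5]
Final queue (front to back): [8, 23, 5]


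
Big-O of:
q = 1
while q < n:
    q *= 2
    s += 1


Per nesting level: O(log n) = O(log n)
Complexity: O(log n)


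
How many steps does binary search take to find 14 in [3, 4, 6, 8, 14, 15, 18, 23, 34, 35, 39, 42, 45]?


Search for 14:
[0,12] mid=6 arr[6]=18
[0,5] mid=2 arr[2]=6
[3,5] mid=4 arr[4]=14
Total: 3 comparisons


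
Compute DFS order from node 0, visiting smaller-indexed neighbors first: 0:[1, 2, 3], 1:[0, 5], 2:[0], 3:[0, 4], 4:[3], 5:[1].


DFS stack-based: start with [0]
Visit order: [0, 1, 5, 2, 3, 4]


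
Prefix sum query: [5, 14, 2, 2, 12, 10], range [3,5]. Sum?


Prefix sums: [0, 5, 19, 21, 23, 35, 45]
Sum[3..5] = prefix[6] - prefix[3] = 45 - 21 = 24


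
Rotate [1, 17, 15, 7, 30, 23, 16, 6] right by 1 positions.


Right rotate by 1: [6, 1, 17, 15, 7, 30, 23, 16]


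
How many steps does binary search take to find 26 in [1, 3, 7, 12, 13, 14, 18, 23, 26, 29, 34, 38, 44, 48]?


Search for 26:
[0,13] mid=6 arr[6]=18
[7,13] mid=10 arr[10]=34
[7,9] mid=8 arr[8]=26
Total: 3 comparisons


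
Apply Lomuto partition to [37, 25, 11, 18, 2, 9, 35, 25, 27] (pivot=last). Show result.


Elements <= 27 go left of pivot.
Result: [25, 11, 18, 2, 9, 25, 27, 37, 35], pivot at index 6


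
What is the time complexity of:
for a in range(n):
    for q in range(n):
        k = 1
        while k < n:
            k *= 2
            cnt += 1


Per nesting level: O(n) * O(n) * O(log n) = O(n^2 log n)
Complexity: O(n^2 log n)


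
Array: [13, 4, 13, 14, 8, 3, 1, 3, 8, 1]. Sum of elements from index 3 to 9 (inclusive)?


Prefix sums: [0, 13, 17, 30, 44, 52, 55, 56, 59, 67, 68]
Sum[3..9] = prefix[10] - prefix[3] = 68 - 30 = 38


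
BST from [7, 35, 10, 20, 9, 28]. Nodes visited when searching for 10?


BST root = 7
Search for 10: compare at each node
Path: [7, 35, 10]


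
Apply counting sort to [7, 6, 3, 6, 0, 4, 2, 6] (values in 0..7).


Count array: [1, 0, 1, 1, 1, 0, 3, 1]
Reconstruct: [0, 2, 3, 4, 6, 6, 6, 7]


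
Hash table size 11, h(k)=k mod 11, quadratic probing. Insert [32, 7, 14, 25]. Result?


Insertions: 32->slot 10; 7->slot 7; 14->slot 3; 25->slot 4
Table: [None, None, None, 14, 25, None, None, 7, None, None, 32]


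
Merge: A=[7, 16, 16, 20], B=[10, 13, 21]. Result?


Compare heads, take smaller each step.
Merged: [7, 10, 13, 16, 16, 20, 21]


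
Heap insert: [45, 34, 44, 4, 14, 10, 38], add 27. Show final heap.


Append 27: [45, 34, 44, 4, 14, 10, 38, 27]
Bubble up: swap idx 7(27) with idx 3(4)
Result: [45, 34, 44, 27, 14, 10, 38, 4]


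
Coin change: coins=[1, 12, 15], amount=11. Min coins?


dp[0]=0; dp[i]=1+min(dp[i-c] for c in coins)
...dp[6]=6, dp[7]=7, dp[8]=8, dp[9]=9, dp[10]=10, dp[11]=11
Minimum coins for 11 = 11


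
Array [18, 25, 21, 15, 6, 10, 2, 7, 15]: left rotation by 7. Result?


Left rotate by 7: [7, 15, 18, 25, 21, 15, 6, 10, 2]


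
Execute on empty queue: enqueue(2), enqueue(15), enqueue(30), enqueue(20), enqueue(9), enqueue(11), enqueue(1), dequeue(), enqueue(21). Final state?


enqueue(2) -> [2]
enqueue(15) -> [2, 15]
enqueue(30) -> [2, 15, 30]
enqueue(20) -> [2, 15, 30, 20]
enqueue(9) -> [2, 15, 30, 20, 9]
enqueue(11) -> [2, 15, 30, 20, 9, 11]
enqueue(1) -> [2, 15, 30, 20, 9, 11, 1]
dequeue() returns 2 -> [15, 30, 20, 9, 11, 1]
enqueue(21) -> [15, 30, 20, 9, 11, 1, 21]
Final queue (front to back): [15, 30, 20, 9, 11, 1, 21]


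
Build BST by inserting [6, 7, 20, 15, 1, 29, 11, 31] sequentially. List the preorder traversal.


Root = 6; build tree by BST insertion.
Preorder traversal: [6, 1, 7, 20, 15, 11, 29, 31]


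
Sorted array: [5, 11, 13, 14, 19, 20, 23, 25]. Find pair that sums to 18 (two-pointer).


Two pointers: lo=0, hi=7
Found pair: (5, 13) summing to 18


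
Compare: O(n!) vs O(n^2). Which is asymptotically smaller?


quadratic grows slower than factorial
O(n^2) is asymptotically smaller; O(n!) grows faster


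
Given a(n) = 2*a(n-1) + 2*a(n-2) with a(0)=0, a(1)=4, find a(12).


Build bottom-up:
...a(10)=26752, a(11)=73088, a(12)=2*73088+2*26752=199680


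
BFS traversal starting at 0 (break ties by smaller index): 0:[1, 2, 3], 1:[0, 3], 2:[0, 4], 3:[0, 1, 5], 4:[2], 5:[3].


BFS queue: start with [0]
Visit order: [0, 1, 2, 3, 4, 5]


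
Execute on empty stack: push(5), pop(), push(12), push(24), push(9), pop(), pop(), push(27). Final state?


push(5) -> [5]
pop() returns 5 -> []
push(12) -> [12]
push(24) -> [12, 24]
push(9) -> [12, 24, 9]
pop() returns 9 -> [12, 24]
pop() returns 24 -> [12]
push(27) -> [12, 27]
Final stack (bottom to top): [12, 27]


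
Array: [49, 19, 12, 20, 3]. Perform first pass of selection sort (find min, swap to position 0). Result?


After one pass: [3, 19, 12, 20, 49]


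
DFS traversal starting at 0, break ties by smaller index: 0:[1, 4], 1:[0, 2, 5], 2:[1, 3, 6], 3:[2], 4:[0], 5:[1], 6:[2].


DFS stack-based: start with [0]
Visit order: [0, 1, 2, 3, 6, 5, 4]


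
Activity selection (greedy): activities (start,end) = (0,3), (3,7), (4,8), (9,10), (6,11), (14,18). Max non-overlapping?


Greedy: pick earliest-ending, then skip overlaps.
Selected (4 activities): [(0, 3), (3, 7), (9, 10), (14, 18)]


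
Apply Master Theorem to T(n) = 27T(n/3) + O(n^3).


a=27, b=3, c=3. log_3(27)=3 = c=3. Case 2: O(n^c log n) = O(n^3 log n)
Complexity: O(n^3 log n)


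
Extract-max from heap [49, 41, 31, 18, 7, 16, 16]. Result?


Max = 49
Replace root with last, heapify down
Resulting heap: [41, 18, 31, 16, 7, 16]


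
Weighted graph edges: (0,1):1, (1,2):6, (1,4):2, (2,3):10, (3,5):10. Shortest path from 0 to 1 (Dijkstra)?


Dijkstra from 0:
Distances: {0: 0, 1: 1, 2: 7, 3: 17, 4: 3, 5: 27}
Shortest distance to 1 = 1, path = [0, 1]


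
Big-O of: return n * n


Analysis: constant-time operation, no loop
Complexity: O(1)


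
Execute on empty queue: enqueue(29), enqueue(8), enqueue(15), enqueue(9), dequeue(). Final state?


enqueue(29) -> [29]
enqueue(8) -> [29, 8]
enqueue(15) -> [29, 8, 15]
enqueue(9) -> [29, 8, 15, 9]
dequeue() returns 29 -> [8, 15, 9]
Final queue (front to back): [8, 15, 9]


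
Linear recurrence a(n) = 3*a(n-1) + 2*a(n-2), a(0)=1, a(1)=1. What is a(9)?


Build bottom-up:
...a(7)=2753, a(8)=9805, a(9)=3*9805+2*2753=34921


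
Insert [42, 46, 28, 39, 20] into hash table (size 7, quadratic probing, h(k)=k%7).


Insertions: 42->slot 0; 46->slot 4; 28->slot 1; 39->slot 5; 20->slot 6
Table: [42, 28, None, None, 46, 39, 20]


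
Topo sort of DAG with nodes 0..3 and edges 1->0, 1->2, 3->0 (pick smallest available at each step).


Kahn's algorithm, process smallest node first
Order: [1, 2, 3, 0]


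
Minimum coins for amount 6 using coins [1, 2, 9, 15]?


dp[0]=0; dp[i]=1+min(dp[i-c] for c in coins)
...dp[1]=1, dp[2]=1, dp[3]=2, dp[4]=2, dp[5]=3, dp[6]=3
Minimum coins for 6 = 3


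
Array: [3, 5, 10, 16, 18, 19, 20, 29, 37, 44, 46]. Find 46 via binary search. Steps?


Search for 46:
[0,10] mid=5 arr[5]=19
[6,10] mid=8 arr[8]=37
[9,10] mid=9 arr[9]=44
[10,10] mid=10 arr[10]=46
Total: 4 comparisons


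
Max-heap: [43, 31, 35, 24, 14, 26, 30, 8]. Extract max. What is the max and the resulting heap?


Max = 43
Replace root with last, heapify down
Resulting heap: [35, 31, 30, 24, 14, 26, 8]


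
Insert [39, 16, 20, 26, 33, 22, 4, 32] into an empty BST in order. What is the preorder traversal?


Root = 39; build tree by BST insertion.
Preorder traversal: [39, 16, 4, 20, 26, 22, 33, 32]


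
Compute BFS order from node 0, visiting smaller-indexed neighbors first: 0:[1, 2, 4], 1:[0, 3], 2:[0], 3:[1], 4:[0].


BFS queue: start with [0]
Visit order: [0, 1, 2, 4, 3]


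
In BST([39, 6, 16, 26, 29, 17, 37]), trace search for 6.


BST root = 39
Search for 6: compare at each node
Path: [39, 6]


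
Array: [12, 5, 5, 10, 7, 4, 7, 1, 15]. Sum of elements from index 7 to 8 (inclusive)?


Prefix sums: [0, 12, 17, 22, 32, 39, 43, 50, 51, 66]
Sum[7..8] = prefix[9] - prefix[7] = 66 - 50 = 16


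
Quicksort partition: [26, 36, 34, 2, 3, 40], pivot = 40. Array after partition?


Elements <= 40 go left of pivot.
Result: [26, 36, 34, 2, 3, 40], pivot at index 5


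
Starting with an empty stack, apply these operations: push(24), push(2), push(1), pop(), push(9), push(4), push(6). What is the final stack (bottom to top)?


push(24) -> [24]
push(2) -> [24, 2]
push(1) -> [24, 2, 1]
pop() returns 1 -> [24, 2]
push(9) -> [24, 2, 9]
push(4) -> [24, 2, 9, 4]
push(6) -> [24, 2, 9, 4, 6]
Final stack (bottom to top): [24, 2, 9, 4, 6]


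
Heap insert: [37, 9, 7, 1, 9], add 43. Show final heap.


Append 43: [37, 9, 7, 1, 9, 43]
Bubble up: swap idx 5(43) with idx 2(7); swap idx 2(43) with idx 0(37)
Result: [43, 9, 37, 1, 9, 7]


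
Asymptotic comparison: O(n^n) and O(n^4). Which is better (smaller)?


quartic grows slower than n^n
O(n^4) is asymptotically smaller; O(n^n) grows faster


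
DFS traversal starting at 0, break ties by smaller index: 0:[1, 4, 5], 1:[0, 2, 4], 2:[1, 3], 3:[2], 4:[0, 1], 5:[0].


DFS stack-based: start with [0]
Visit order: [0, 1, 2, 3, 4, 5]


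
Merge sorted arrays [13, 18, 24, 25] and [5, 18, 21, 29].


Compare heads, take smaller each step.
Merged: [5, 13, 18, 18, 21, 24, 25, 29]


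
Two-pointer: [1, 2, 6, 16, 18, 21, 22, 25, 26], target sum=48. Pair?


Two pointers: lo=0, hi=8
Found pair: (22, 26) summing to 48


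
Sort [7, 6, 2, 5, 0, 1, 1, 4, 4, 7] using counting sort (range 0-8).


Count array: [1, 2, 1, 0, 2, 1, 1, 2, 0]
Reconstruct: [0, 1, 1, 2, 4, 4, 5, 6, 7, 7]


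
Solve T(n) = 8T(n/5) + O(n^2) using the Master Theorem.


a=8, b=5, c=2. log_5(8)=1.292 < c=2. Case 3: O(n^c) = O(n^2)
Complexity: O(n^2)


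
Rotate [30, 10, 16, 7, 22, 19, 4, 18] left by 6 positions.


Left rotate by 6: [4, 18, 30, 10, 16, 7, 22, 19]


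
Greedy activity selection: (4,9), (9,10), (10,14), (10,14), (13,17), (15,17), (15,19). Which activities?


Greedy: pick earliest-ending, then skip overlaps.
Selected (4 activities): [(4, 9), (9, 10), (10, 14), (15, 17)]


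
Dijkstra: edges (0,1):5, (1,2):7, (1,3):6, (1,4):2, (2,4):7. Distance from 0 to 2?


Dijkstra from 0:
Distances: {0: 0, 1: 5, 2: 12, 3: 11, 4: 7}
Shortest distance to 2 = 12, path = [0, 1, 2]


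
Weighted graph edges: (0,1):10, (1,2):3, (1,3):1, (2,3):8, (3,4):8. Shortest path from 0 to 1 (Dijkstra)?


Dijkstra from 0:
Distances: {0: 0, 1: 10, 2: 13, 3: 11, 4: 19}
Shortest distance to 1 = 10, path = [0, 1]


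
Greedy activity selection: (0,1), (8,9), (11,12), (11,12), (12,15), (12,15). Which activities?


Greedy: pick earliest-ending, then skip overlaps.
Selected (4 activities): [(0, 1), (8, 9), (11, 12), (12, 15)]


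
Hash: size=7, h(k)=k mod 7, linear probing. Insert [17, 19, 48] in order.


Insertions: 17->slot 3; 19->slot 5; 48->slot 6
Table: [None, None, None, 17, None, 19, 48]


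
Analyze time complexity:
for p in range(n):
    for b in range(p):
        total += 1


Per nesting level: O(n) * O(n) [triangular over p] = O(n^2)
Complexity: O(n^2)


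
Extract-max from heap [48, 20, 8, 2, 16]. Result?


Max = 48
Replace root with last, heapify down
Resulting heap: [20, 16, 8, 2]


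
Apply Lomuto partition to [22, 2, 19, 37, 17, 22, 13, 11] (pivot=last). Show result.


Elements <= 11 go left of pivot.
Result: [2, 11, 19, 37, 17, 22, 13, 22], pivot at index 1


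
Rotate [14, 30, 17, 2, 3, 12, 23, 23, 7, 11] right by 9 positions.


Right rotate by 9: [30, 17, 2, 3, 12, 23, 23, 7, 11, 14]


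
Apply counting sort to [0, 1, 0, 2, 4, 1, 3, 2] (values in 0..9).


Count array: [2, 2, 2, 1, 1, 0, 0, 0, 0, 0]
Reconstruct: [0, 0, 1, 1, 2, 2, 3, 4]
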